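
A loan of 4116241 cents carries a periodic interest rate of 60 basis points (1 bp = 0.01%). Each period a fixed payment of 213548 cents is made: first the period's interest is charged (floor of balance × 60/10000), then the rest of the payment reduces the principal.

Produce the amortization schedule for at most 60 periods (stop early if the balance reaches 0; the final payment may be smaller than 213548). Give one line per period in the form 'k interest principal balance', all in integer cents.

1. interest=⌊4116241·60/10000⌋=24697; principal=213548-24697=188851; balance=4116241-188851=3927390
2. interest=⌊3927390·60/10000⌋=23564; principal=213548-23564=189984; balance=3927390-189984=3737406
3. interest=⌊3737406·60/10000⌋=22424; principal=213548-22424=191124; balance=3737406-191124=3546282
4. interest=⌊3546282·60/10000⌋=21277; principal=213548-21277=192271; balance=3546282-192271=3354011
5. interest=⌊3354011·60/10000⌋=20124; principal=213548-20124=193424; balance=3354011-193424=3160587
6. interest=⌊3160587·60/10000⌋=18963; principal=213548-18963=194585; balance=3160587-194585=2966002
7. interest=⌊2966002·60/10000⌋=17796; principal=213548-17796=195752; balance=2966002-195752=2770250
8. interest=⌊2770250·60/10000⌋=16621; principal=213548-16621=196927; balance=2770250-196927=2573323
9. interest=⌊2573323·60/10000⌋=15439; principal=213548-15439=198109; balance=2573323-198109=2375214
10. interest=⌊2375214·60/10000⌋=14251; principal=213548-14251=199297; balance=2375214-199297=2175917
11. interest=⌊2175917·60/10000⌋=13055; principal=213548-13055=200493; balance=2175917-200493=1975424
12. interest=⌊1975424·60/10000⌋=11852; principal=213548-11852=201696; balance=1975424-201696=1773728
13. interest=⌊1773728·60/10000⌋=10642; principal=213548-10642=202906; balance=1773728-202906=1570822
14. interest=⌊1570822·60/10000⌋=9424; principal=213548-9424=204124; balance=1570822-204124=1366698
15. interest=⌊1366698·60/10000⌋=8200; principal=213548-8200=205348; balance=1366698-205348=1161350
16. interest=⌊1161350·60/10000⌋=6968; principal=213548-6968=206580; balance=1161350-206580=954770
17. interest=⌊954770·60/10000⌋=5728; principal=213548-5728=207820; balance=954770-207820=746950
18. interest=⌊746950·60/10000⌋=4481; principal=213548-4481=209067; balance=746950-209067=537883
19. interest=⌊537883·60/10000⌋=3227; principal=213548-3227=210321; balance=537883-210321=327562
20. interest=⌊327562·60/10000⌋=1965; principal=213548-1965=211583; balance=327562-211583=115979
21. interest=⌊115979·60/10000⌋=695; principal=min(213548-695,115979)=115979; balance=115979-115979=0

1 24697 188851 3927390
2 23564 189984 3737406
3 22424 191124 3546282
4 21277 192271 3354011
5 20124 193424 3160587
6 18963 194585 2966002
7 17796 195752 2770250
8 16621 196927 2573323
9 15439 198109 2375214
10 14251 199297 2175917
11 13055 200493 1975424
12 11852 201696 1773728
13 10642 202906 1570822
14 9424 204124 1366698
15 8200 205348 1161350
16 6968 206580 954770
17 5728 207820 746950
18 4481 209067 537883
19 3227 210321 327562
20 1965 211583 115979
21 695 115979 0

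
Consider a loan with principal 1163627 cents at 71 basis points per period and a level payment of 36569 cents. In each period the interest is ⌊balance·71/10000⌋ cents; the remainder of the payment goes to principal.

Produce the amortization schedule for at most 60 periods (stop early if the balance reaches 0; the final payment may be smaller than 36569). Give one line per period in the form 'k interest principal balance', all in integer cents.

1 8261 28308 1135319
2 8060 28509 1106810
3 7858 28711 1078099
4 7654 28915 1049184
5 7449 29120 1020064
6 7242 29327 990737
7 7034 29535 961202
8 6824 29745 931457
9 6613 29956 901501
10 6400 30169 871332
11 6186 30383 840949
12 5970 30599 810350
13 5753 30816 779534
14 5534 31035 748499
15 5314 31255 717244
16 5092 31477 685767
17 4868 31701 654066
18 4643 31926 622140
19 4417 32152 589988
20 4188 32381 557607
21 3959 32610 524997
22 3727 32842 492155
23 3494 33075 459080
24 3259 33310 425770
25 3022 33547 392223
26 2784 33785 358438
27 2544 34025 324413
28 2303 34266 290147
29 2060 34509 255638
30 1815 34754 220884
31 1568 35001 185883
32 1319 35250 150633
33 1069 35500 115133
34 817 35752 79381
35 563 36006 43375
36 307 36262 7113
37 50 7113 0

1. interest=⌊1163627·71/10000⌋=8261; principal=36569-8261=28308; balance=1163627-28308=1135319
2. interest=⌊1135319·71/10000⌋=8060; principal=36569-8060=28509; balance=1135319-28509=1106810
3. interest=⌊1106810·71/10000⌋=7858; principal=36569-7858=28711; balance=1106810-28711=1078099
4. interest=⌊1078099·71/10000⌋=7654; principal=36569-7654=28915; balance=1078099-28915=1049184
5. interest=⌊1049184·71/10000⌋=7449; principal=36569-7449=29120; balance=1049184-29120=1020064
6. interest=⌊1020064·71/10000⌋=7242; principal=36569-7242=29327; balance=1020064-29327=990737
7. interest=⌊990737·71/10000⌋=7034; principal=36569-7034=29535; balance=990737-29535=961202
8. interest=⌊961202·71/10000⌋=6824; principal=36569-6824=29745; balance=961202-29745=931457
9. interest=⌊931457·71/10000⌋=6613; principal=36569-6613=29956; balance=931457-29956=901501
10. interest=⌊901501·71/10000⌋=6400; principal=36569-6400=30169; balance=901501-30169=871332
11. interest=⌊871332·71/10000⌋=6186; principal=36569-6186=30383; balance=871332-30383=840949
12. interest=⌊840949·71/10000⌋=5970; principal=36569-5970=30599; balance=840949-30599=810350
13. interest=⌊810350·71/10000⌋=5753; principal=36569-5753=30816; balance=810350-30816=779534
14. interest=⌊779534·71/10000⌋=5534; principal=36569-5534=31035; balance=779534-31035=748499
15. interest=⌊748499·71/10000⌋=5314; principal=36569-5314=31255; balance=748499-31255=717244
16. interest=⌊717244·71/10000⌋=5092; principal=36569-5092=31477; balance=717244-31477=685767
17. interest=⌊685767·71/10000⌋=4868; principal=36569-4868=31701; balance=685767-31701=654066
18. interest=⌊654066·71/10000⌋=4643; principal=36569-4643=31926; balance=654066-31926=622140
19. interest=⌊622140·71/10000⌋=4417; principal=36569-4417=32152; balance=622140-32152=589988
20. interest=⌊589988·71/10000⌋=4188; principal=36569-4188=32381; balance=589988-32381=557607
21. interest=⌊557607·71/10000⌋=3959; principal=36569-3959=32610; balance=557607-32610=524997
22. interest=⌊524997·71/10000⌋=3727; principal=36569-3727=32842; balance=524997-32842=492155
23. interest=⌊492155·71/10000⌋=3494; principal=36569-3494=33075; balance=492155-33075=459080
24. interest=⌊459080·71/10000⌋=3259; principal=36569-3259=33310; balance=459080-33310=425770
25. interest=⌊425770·71/10000⌋=3022; principal=36569-3022=33547; balance=425770-33547=392223
26. interest=⌊392223·71/10000⌋=2784; principal=36569-2784=33785; balance=392223-33785=358438
27. interest=⌊358438·71/10000⌋=2544; principal=36569-2544=34025; balance=358438-34025=324413
28. interest=⌊324413·71/10000⌋=2303; principal=36569-2303=34266; balance=324413-34266=290147
29. interest=⌊290147·71/10000⌋=2060; principal=36569-2060=34509; balance=290147-34509=255638
30. interest=⌊255638·71/10000⌋=1815; principal=36569-1815=34754; balance=255638-34754=220884
31. interest=⌊220884·71/10000⌋=1568; principal=36569-1568=35001; balance=220884-35001=185883
32. interest=⌊185883·71/10000⌋=1319; principal=36569-1319=35250; balance=185883-35250=150633
33. interest=⌊150633·71/10000⌋=1069; principal=36569-1069=35500; balance=150633-35500=115133
34. interest=⌊115133·71/10000⌋=817; principal=36569-817=35752; balance=115133-35752=79381
35. interest=⌊79381·71/10000⌋=563; principal=36569-563=36006; balance=79381-36006=43375
36. interest=⌊43375·71/10000⌋=307; principal=36569-307=36262; balance=43375-36262=7113
37. interest=⌊7113·71/10000⌋=50; principal=min(36569-50,7113)=7113; balance=7113-7113=0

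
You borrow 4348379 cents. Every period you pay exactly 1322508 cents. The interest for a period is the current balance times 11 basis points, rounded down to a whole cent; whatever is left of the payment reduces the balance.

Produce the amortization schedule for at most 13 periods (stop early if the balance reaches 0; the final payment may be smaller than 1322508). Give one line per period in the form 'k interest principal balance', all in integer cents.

1. interest=⌊4348379·11/10000⌋=4783; principal=1322508-4783=1317725; balance=4348379-1317725=3030654
2. interest=⌊3030654·11/10000⌋=3333; principal=1322508-3333=1319175; balance=3030654-1319175=1711479
3. interest=⌊1711479·11/10000⌋=1882; principal=1322508-1882=1320626; balance=1711479-1320626=390853
4. interest=⌊390853·11/10000⌋=429; principal=min(1322508-429,390853)=390853; balance=390853-390853=0

1 4783 1317725 3030654
2 3333 1319175 1711479
3 1882 1320626 390853
4 429 390853 0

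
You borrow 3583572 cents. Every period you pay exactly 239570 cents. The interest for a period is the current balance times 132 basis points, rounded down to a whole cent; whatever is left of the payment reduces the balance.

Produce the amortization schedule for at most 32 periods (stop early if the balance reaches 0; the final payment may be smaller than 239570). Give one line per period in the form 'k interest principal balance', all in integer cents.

1 47303 192267 3391305
2 44765 194805 3196500
3 42193 197377 2999123
4 39588 199982 2799141
5 36948 202622 2596519
6 34274 205296 2391223
7 31564 208006 2183217
8 28818 210752 1972465
9 26036 213534 1758931
10 23217 216353 1542578
11 20362 219208 1323370
12 17468 222102 1101268
13 14536 225034 876234
14 11566 228004 648230
15 8556 231014 417216
16 5507 234063 183153
17 2417 183153 0

1. interest=⌊3583572·132/10000⌋=47303; principal=239570-47303=192267; balance=3583572-192267=3391305
2. interest=⌊3391305·132/10000⌋=44765; principal=239570-44765=194805; balance=3391305-194805=3196500
3. interest=⌊3196500·132/10000⌋=42193; principal=239570-42193=197377; balance=3196500-197377=2999123
4. interest=⌊2999123·132/10000⌋=39588; principal=239570-39588=199982; balance=2999123-199982=2799141
5. interest=⌊2799141·132/10000⌋=36948; principal=239570-36948=202622; balance=2799141-202622=2596519
6. interest=⌊2596519·132/10000⌋=34274; principal=239570-34274=205296; balance=2596519-205296=2391223
7. interest=⌊2391223·132/10000⌋=31564; principal=239570-31564=208006; balance=2391223-208006=2183217
8. interest=⌊2183217·132/10000⌋=28818; principal=239570-28818=210752; balance=2183217-210752=1972465
9. interest=⌊1972465·132/10000⌋=26036; principal=239570-26036=213534; balance=1972465-213534=1758931
10. interest=⌊1758931·132/10000⌋=23217; principal=239570-23217=216353; balance=1758931-216353=1542578
11. interest=⌊1542578·132/10000⌋=20362; principal=239570-20362=219208; balance=1542578-219208=1323370
12. interest=⌊1323370·132/10000⌋=17468; principal=239570-17468=222102; balance=1323370-222102=1101268
13. interest=⌊1101268·132/10000⌋=14536; principal=239570-14536=225034; balance=1101268-225034=876234
14. interest=⌊876234·132/10000⌋=11566; principal=239570-11566=228004; balance=876234-228004=648230
15. interest=⌊648230·132/10000⌋=8556; principal=239570-8556=231014; balance=648230-231014=417216
16. interest=⌊417216·132/10000⌋=5507; principal=239570-5507=234063; balance=417216-234063=183153
17. interest=⌊183153·132/10000⌋=2417; principal=min(239570-2417,183153)=183153; balance=183153-183153=0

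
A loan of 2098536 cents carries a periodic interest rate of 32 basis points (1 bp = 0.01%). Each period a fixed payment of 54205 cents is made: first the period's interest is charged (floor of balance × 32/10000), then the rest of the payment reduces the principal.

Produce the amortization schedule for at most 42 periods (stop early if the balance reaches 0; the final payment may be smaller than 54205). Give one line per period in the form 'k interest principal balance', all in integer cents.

1. interest=⌊2098536·32/10000⌋=6715; principal=54205-6715=47490; balance=2098536-47490=2051046
2. interest=⌊2051046·32/10000⌋=6563; principal=54205-6563=47642; balance=2051046-47642=2003404
3. interest=⌊2003404·32/10000⌋=6410; principal=54205-6410=47795; balance=2003404-47795=1955609
4. interest=⌊1955609·32/10000⌋=6257; principal=54205-6257=47948; balance=1955609-47948=1907661
5. interest=⌊1907661·32/10000⌋=6104; principal=54205-6104=48101; balance=1907661-48101=1859560
6. interest=⌊1859560·32/10000⌋=5950; principal=54205-5950=48255; balance=1859560-48255=1811305
7. interest=⌊1811305·32/10000⌋=5796; principal=54205-5796=48409; balance=1811305-48409=1762896
8. interest=⌊1762896·32/10000⌋=5641; principal=54205-5641=48564; balance=1762896-48564=1714332
9. interest=⌊1714332·32/10000⌋=5485; principal=54205-5485=48720; balance=1714332-48720=1665612
10. interest=⌊1665612·32/10000⌋=5329; principal=54205-5329=48876; balance=1665612-48876=1616736
11. interest=⌊1616736·32/10000⌋=5173; principal=54205-5173=49032; balance=1616736-49032=1567704
12. interest=⌊1567704·32/10000⌋=5016; principal=54205-5016=49189; balance=1567704-49189=1518515
13. interest=⌊1518515·32/10000⌋=4859; principal=54205-4859=49346; balance=1518515-49346=1469169
14. interest=⌊1469169·32/10000⌋=4701; principal=54205-4701=49504; balance=1469169-49504=1419665
15. interest=⌊1419665·32/10000⌋=4542; principal=54205-4542=49663; balance=1419665-49663=1370002
16. interest=⌊1370002·32/10000⌋=4384; principal=54205-4384=49821; balance=1370002-49821=1320181
17. interest=⌊1320181·32/10000⌋=4224; principal=54205-4224=49981; balance=1320181-49981=1270200
18. interest=⌊1270200·32/10000⌋=4064; principal=54205-4064=50141; balance=1270200-50141=1220059
19. interest=⌊1220059·32/10000⌋=3904; principal=54205-3904=50301; balance=1220059-50301=1169758
20. interest=⌊1169758·32/10000⌋=3743; principal=54205-3743=50462; balance=1169758-50462=1119296
21. interest=⌊1119296·32/10000⌋=3581; principal=54205-3581=50624; balance=1119296-50624=1068672
22. interest=⌊1068672·32/10000⌋=3419; principal=54205-3419=50786; balance=1068672-50786=1017886
23. interest=⌊1017886·32/10000⌋=3257; principal=54205-3257=50948; balance=1017886-50948=966938
24. interest=⌊966938·32/10000⌋=3094; principal=54205-3094=51111; balance=966938-51111=915827
25. interest=⌊915827·32/10000⌋=2930; principal=54205-2930=51275; balance=915827-51275=864552
26. interest=⌊864552·32/10000⌋=2766; principal=54205-2766=51439; balance=864552-51439=813113
27. interest=⌊813113·32/10000⌋=2601; principal=54205-2601=51604; balance=813113-51604=761509
28. interest=⌊761509·32/10000⌋=2436; principal=54205-2436=51769; balance=761509-51769=709740
29. interest=⌊709740·32/10000⌋=2271; principal=54205-2271=51934; balance=709740-51934=657806
30. interest=⌊657806·32/10000⌋=2104; principal=54205-2104=52101; balance=657806-52101=605705
31. interest=⌊605705·32/10000⌋=1938; principal=54205-1938=52267; balance=605705-52267=553438
32. interest=⌊553438·32/10000⌋=1771; principal=54205-1771=52434; balance=553438-52434=501004
33. interest=⌊501004·32/10000⌋=1603; principal=54205-1603=52602; balance=501004-52602=448402
34. interest=⌊448402·32/10000⌋=1434; principal=54205-1434=52771; balance=448402-52771=395631
35. interest=⌊395631·32/10000⌋=1266; principal=54205-1266=52939; balance=395631-52939=342692
36. interest=⌊342692·32/10000⌋=1096; principal=54205-1096=53109; balance=342692-53109=289583
37. interest=⌊289583·32/10000⌋=926; principal=54205-926=53279; balance=289583-53279=236304
38. interest=⌊236304·32/10000⌋=756; principal=54205-756=53449; balance=236304-53449=182855
39. interest=⌊182855·32/10000⌋=585; principal=54205-585=53620; balance=182855-53620=129235
40. interest=⌊129235·32/10000⌋=413; principal=54205-413=53792; balance=129235-53792=75443
41. interest=⌊75443·32/10000⌋=241; principal=54205-241=53964; balance=75443-53964=21479
42. interest=⌊21479·32/10000⌋=68; principal=min(54205-68,21479)=21479; balance=21479-21479=0

1 6715 47490 2051046
2 6563 47642 2003404
3 6410 47795 1955609
4 6257 47948 1907661
5 6104 48101 1859560
6 5950 48255 1811305
7 5796 48409 1762896
8 5641 48564 1714332
9 5485 48720 1665612
10 5329 48876 1616736
11 5173 49032 1567704
12 5016 49189 1518515
13 4859 49346 1469169
14 4701 49504 1419665
15 4542 49663 1370002
16 4384 49821 1320181
17 4224 49981 1270200
18 4064 50141 1220059
19 3904 50301 1169758
20 3743 50462 1119296
21 3581 50624 1068672
22 3419 50786 1017886
23 3257 50948 966938
24 3094 51111 915827
25 2930 51275 864552
26 2766 51439 813113
27 2601 51604 761509
28 2436 51769 709740
29 2271 51934 657806
30 2104 52101 605705
31 1938 52267 553438
32 1771 52434 501004
33 1603 52602 448402
34 1434 52771 395631
35 1266 52939 342692
36 1096 53109 289583
37 926 53279 236304
38 756 53449 182855
39 585 53620 129235
40 413 53792 75443
41 241 53964 21479
42 68 21479 0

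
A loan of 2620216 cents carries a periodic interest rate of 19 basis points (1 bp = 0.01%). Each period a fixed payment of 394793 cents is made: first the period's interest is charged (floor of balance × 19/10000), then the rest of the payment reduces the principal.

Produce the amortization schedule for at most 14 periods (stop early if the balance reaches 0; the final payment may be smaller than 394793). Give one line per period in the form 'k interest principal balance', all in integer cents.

1. interest=⌊2620216·19/10000⌋=4978; principal=394793-4978=389815; balance=2620216-389815=2230401
2. interest=⌊2230401·19/10000⌋=4237; principal=394793-4237=390556; balance=2230401-390556=1839845
3. interest=⌊1839845·19/10000⌋=3495; principal=394793-3495=391298; balance=1839845-391298=1448547
4. interest=⌊1448547·19/10000⌋=2752; principal=394793-2752=392041; balance=1448547-392041=1056506
5. interest=⌊1056506·19/10000⌋=2007; principal=394793-2007=392786; balance=1056506-392786=663720
6. interest=⌊663720·19/10000⌋=1261; principal=394793-1261=393532; balance=663720-393532=270188
7. interest=⌊270188·19/10000⌋=513; principal=min(394793-513,270188)=270188; balance=270188-270188=0

1 4978 389815 2230401
2 4237 390556 1839845
3 3495 391298 1448547
4 2752 392041 1056506
5 2007 392786 663720
6 1261 393532 270188
7 513 270188 0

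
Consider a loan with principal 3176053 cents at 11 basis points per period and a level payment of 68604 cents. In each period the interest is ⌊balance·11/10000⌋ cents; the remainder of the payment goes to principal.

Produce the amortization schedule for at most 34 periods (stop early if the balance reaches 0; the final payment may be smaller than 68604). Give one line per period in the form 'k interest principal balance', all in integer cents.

1 3493 65111 3110942
2 3422 65182 3045760
3 3350 65254 2980506
4 3278 65326 2915180
5 3206 65398 2849782
6 3134 65470 2784312
7 3062 65542 2718770
8 2990 65614 2653156
9 2918 65686 2587470
10 2846 65758 2521712
11 2773 65831 2455881
12 2701 65903 2389978
13 2628 65976 2324002
14 2556 66048 2257954
15 2483 66121 2191833
16 2411 66193 2125640
17 2338 66266 2059374
18 2265 66339 1993035
19 2192 66412 1926623
20 2119 66485 1860138
21 2046 66558 1793580
22 1972 66632 1726948
23 1899 66705 1660243
24 1826 66778 1593465
25 1752 66852 1526613
26 1679 66925 1459688
27 1605 66999 1392689
28 1531 67073 1325616
29 1458 67146 1258470
30 1384 67220 1191250
31 1310 67294 1123956
32 1236 67368 1056588
33 1162 67442 989146
34 1088 67516 921630

1. interest=⌊3176053·11/10000⌋=3493; principal=68604-3493=65111; balance=3176053-65111=3110942
2. interest=⌊3110942·11/10000⌋=3422; principal=68604-3422=65182; balance=3110942-65182=3045760
3. interest=⌊3045760·11/10000⌋=3350; principal=68604-3350=65254; balance=3045760-65254=2980506
4. interest=⌊2980506·11/10000⌋=3278; principal=68604-3278=65326; balance=2980506-65326=2915180
5. interest=⌊2915180·11/10000⌋=3206; principal=68604-3206=65398; balance=2915180-65398=2849782
6. interest=⌊2849782·11/10000⌋=3134; principal=68604-3134=65470; balance=2849782-65470=2784312
7. interest=⌊2784312·11/10000⌋=3062; principal=68604-3062=65542; balance=2784312-65542=2718770
8. interest=⌊2718770·11/10000⌋=2990; principal=68604-2990=65614; balance=2718770-65614=2653156
9. interest=⌊2653156·11/10000⌋=2918; principal=68604-2918=65686; balance=2653156-65686=2587470
10. interest=⌊2587470·11/10000⌋=2846; principal=68604-2846=65758; balance=2587470-65758=2521712
11. interest=⌊2521712·11/10000⌋=2773; principal=68604-2773=65831; balance=2521712-65831=2455881
12. interest=⌊2455881·11/10000⌋=2701; principal=68604-2701=65903; balance=2455881-65903=2389978
13. interest=⌊2389978·11/10000⌋=2628; principal=68604-2628=65976; balance=2389978-65976=2324002
14. interest=⌊2324002·11/10000⌋=2556; principal=68604-2556=66048; balance=2324002-66048=2257954
15. interest=⌊2257954·11/10000⌋=2483; principal=68604-2483=66121; balance=2257954-66121=2191833
16. interest=⌊2191833·11/10000⌋=2411; principal=68604-2411=66193; balance=2191833-66193=2125640
17. interest=⌊2125640·11/10000⌋=2338; principal=68604-2338=66266; balance=2125640-66266=2059374
18. interest=⌊2059374·11/10000⌋=2265; principal=68604-2265=66339; balance=2059374-66339=1993035
19. interest=⌊1993035·11/10000⌋=2192; principal=68604-2192=66412; balance=1993035-66412=1926623
20. interest=⌊1926623·11/10000⌋=2119; principal=68604-2119=66485; balance=1926623-66485=1860138
21. interest=⌊1860138·11/10000⌋=2046; principal=68604-2046=66558; balance=1860138-66558=1793580
22. interest=⌊1793580·11/10000⌋=1972; principal=68604-1972=66632; balance=1793580-66632=1726948
23. interest=⌊1726948·11/10000⌋=1899; principal=68604-1899=66705; balance=1726948-66705=1660243
24. interest=⌊1660243·11/10000⌋=1826; principal=68604-1826=66778; balance=1660243-66778=1593465
25. interest=⌊1593465·11/10000⌋=1752; principal=68604-1752=66852; balance=1593465-66852=1526613
26. interest=⌊1526613·11/10000⌋=1679; principal=68604-1679=66925; balance=1526613-66925=1459688
27. interest=⌊1459688·11/10000⌋=1605; principal=68604-1605=66999; balance=1459688-66999=1392689
28. interest=⌊1392689·11/10000⌋=1531; principal=68604-1531=67073; balance=1392689-67073=1325616
29. interest=⌊1325616·11/10000⌋=1458; principal=68604-1458=67146; balance=1325616-67146=1258470
30. interest=⌊1258470·11/10000⌋=1384; principal=68604-1384=67220; balance=1258470-67220=1191250
31. interest=⌊1191250·11/10000⌋=1310; principal=68604-1310=67294; balance=1191250-67294=1123956
32. interest=⌊1123956·11/10000⌋=1236; principal=68604-1236=67368; balance=1123956-67368=1056588
33. interest=⌊1056588·11/10000⌋=1162; principal=68604-1162=67442; balance=1056588-67442=989146
34. interest=⌊989146·11/10000⌋=1088; principal=68604-1088=67516; balance=989146-67516=921630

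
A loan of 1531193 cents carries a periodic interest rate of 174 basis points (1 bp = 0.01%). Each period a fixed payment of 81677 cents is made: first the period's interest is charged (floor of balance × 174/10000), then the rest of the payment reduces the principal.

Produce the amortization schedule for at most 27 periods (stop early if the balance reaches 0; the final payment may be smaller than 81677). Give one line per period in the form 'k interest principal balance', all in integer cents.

1 26642 55035 1476158
2 25685 55992 1420166
3 24710 56967 1363199
4 23719 57958 1305241
5 22711 58966 1246275
6 21685 59992 1186283
7 20641 61036 1125247
8 19579 62098 1063149
9 18498 63179 999970
10 17399 64278 935692
11 16281 65396 870296
12 15143 66534 803762
13 13985 67692 736070
14 12807 68870 667200
15 11609 70068 597132
16 10390 71287 525845
17 9149 72528 453317
18 7887 73790 379527
19 6603 75074 304453
20 5297 76380 228073
21 3968 77709 150364
22 2616 79061 71303
23 1240 71303 0

1. interest=⌊1531193·174/10000⌋=26642; principal=81677-26642=55035; balance=1531193-55035=1476158
2. interest=⌊1476158·174/10000⌋=25685; principal=81677-25685=55992; balance=1476158-55992=1420166
3. interest=⌊1420166·174/10000⌋=24710; principal=81677-24710=56967; balance=1420166-56967=1363199
4. interest=⌊1363199·174/10000⌋=23719; principal=81677-23719=57958; balance=1363199-57958=1305241
5. interest=⌊1305241·174/10000⌋=22711; principal=81677-22711=58966; balance=1305241-58966=1246275
6. interest=⌊1246275·174/10000⌋=21685; principal=81677-21685=59992; balance=1246275-59992=1186283
7. interest=⌊1186283·174/10000⌋=20641; principal=81677-20641=61036; balance=1186283-61036=1125247
8. interest=⌊1125247·174/10000⌋=19579; principal=81677-19579=62098; balance=1125247-62098=1063149
9. interest=⌊1063149·174/10000⌋=18498; principal=81677-18498=63179; balance=1063149-63179=999970
10. interest=⌊999970·174/10000⌋=17399; principal=81677-17399=64278; balance=999970-64278=935692
11. interest=⌊935692·174/10000⌋=16281; principal=81677-16281=65396; balance=935692-65396=870296
12. interest=⌊870296·174/10000⌋=15143; principal=81677-15143=66534; balance=870296-66534=803762
13. interest=⌊803762·174/10000⌋=13985; principal=81677-13985=67692; balance=803762-67692=736070
14. interest=⌊736070·174/10000⌋=12807; principal=81677-12807=68870; balance=736070-68870=667200
15. interest=⌊667200·174/10000⌋=11609; principal=81677-11609=70068; balance=667200-70068=597132
16. interest=⌊597132·174/10000⌋=10390; principal=81677-10390=71287; balance=597132-71287=525845
17. interest=⌊525845·174/10000⌋=9149; principal=81677-9149=72528; balance=525845-72528=453317
18. interest=⌊453317·174/10000⌋=7887; principal=81677-7887=73790; balance=453317-73790=379527
19. interest=⌊379527·174/10000⌋=6603; principal=81677-6603=75074; balance=379527-75074=304453
20. interest=⌊304453·174/10000⌋=5297; principal=81677-5297=76380; balance=304453-76380=228073
21. interest=⌊228073·174/10000⌋=3968; principal=81677-3968=77709; balance=228073-77709=150364
22. interest=⌊150364·174/10000⌋=2616; principal=81677-2616=79061; balance=150364-79061=71303
23. interest=⌊71303·174/10000⌋=1240; principal=min(81677-1240,71303)=71303; balance=71303-71303=0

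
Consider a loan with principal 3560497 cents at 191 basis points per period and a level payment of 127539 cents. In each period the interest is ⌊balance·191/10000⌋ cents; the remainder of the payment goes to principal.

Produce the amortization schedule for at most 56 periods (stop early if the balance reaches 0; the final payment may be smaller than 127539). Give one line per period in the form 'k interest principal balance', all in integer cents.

1. interest=⌊3560497·191/10000⌋=68005; principal=127539-68005=59534; balance=3560497-59534=3500963
2. interest=⌊3500963·191/10000⌋=66868; principal=127539-66868=60671; balance=3500963-60671=3440292
3. interest=⌊3440292·191/10000⌋=65709; principal=127539-65709=61830; balance=3440292-61830=3378462
4. interest=⌊3378462·191/10000⌋=64528; principal=127539-64528=63011; balance=3378462-63011=3315451
5. interest=⌊3315451·191/10000⌋=63325; principal=127539-63325=64214; balance=3315451-64214=3251237
6. interest=⌊3251237·191/10000⌋=62098; principal=127539-62098=65441; balance=3251237-65441=3185796
7. interest=⌊3185796·191/10000⌋=60848; principal=127539-60848=66691; balance=3185796-66691=3119105
8. interest=⌊3119105·191/10000⌋=59574; principal=127539-59574=67965; balance=3119105-67965=3051140
9. interest=⌊3051140·191/10000⌋=58276; principal=127539-58276=69263; balance=3051140-69263=2981877
10. interest=⌊2981877·191/10000⌋=56953; principal=127539-56953=70586; balance=2981877-70586=2911291
11. interest=⌊2911291·191/10000⌋=55605; principal=127539-55605=71934; balance=2911291-71934=2839357
12. interest=⌊2839357·191/10000⌋=54231; principal=127539-54231=73308; balance=2839357-73308=2766049
13. interest=⌊2766049·191/10000⌋=52831; principal=127539-52831=74708; balance=2766049-74708=2691341
14. interest=⌊2691341·191/10000⌋=51404; principal=127539-51404=76135; balance=2691341-76135=2615206
15. interest=⌊2615206·191/10000⌋=49950; principal=127539-49950=77589; balance=2615206-77589=2537617
16. interest=⌊2537617·191/10000⌋=48468; principal=127539-48468=79071; balance=2537617-79071=2458546
17. interest=⌊2458546·191/10000⌋=46958; principal=127539-46958=80581; balance=2458546-80581=2377965
18. interest=⌊2377965·191/10000⌋=45419; principal=127539-45419=82120; balance=2377965-82120=2295845
19. interest=⌊2295845·191/10000⌋=43850; principal=127539-43850=83689; balance=2295845-83689=2212156
20. interest=⌊2212156·191/10000⌋=42252; principal=127539-42252=85287; balance=2212156-85287=2126869
21. interest=⌊2126869·191/10000⌋=40623; principal=127539-40623=86916; balance=2126869-86916=2039953
22. interest=⌊2039953·191/10000⌋=38963; principal=127539-38963=88576; balance=2039953-88576=1951377
23. interest=⌊1951377·191/10000⌋=37271; principal=127539-37271=90268; balance=1951377-90268=1861109
24. interest=⌊1861109·191/10000⌋=35547; principal=127539-35547=91992; balance=1861109-91992=1769117
25. interest=⌊1769117·191/10000⌋=33790; principal=127539-33790=93749; balance=1769117-93749=1675368
26. interest=⌊1675368·191/10000⌋=31999; principal=127539-31999=95540; balance=1675368-95540=1579828
27. interest=⌊1579828·191/10000⌋=30174; principal=127539-30174=97365; balance=1579828-97365=1482463
28. interest=⌊1482463·191/10000⌋=28315; principal=127539-28315=99224; balance=1482463-99224=1383239
29. interest=⌊1383239·191/10000⌋=26419; principal=127539-26419=101120; balance=1383239-101120=1282119
30. interest=⌊1282119·191/10000⌋=24488; principal=127539-24488=103051; balance=1282119-103051=1179068
31. interest=⌊1179068·191/10000⌋=22520; principal=127539-22520=105019; balance=1179068-105019=1074049
32. interest=⌊1074049·191/10000⌋=20514; principal=127539-20514=107025; balance=1074049-107025=967024
33. interest=⌊967024·191/10000⌋=18470; principal=127539-18470=109069; balance=967024-109069=857955
34. interest=⌊857955·191/10000⌋=16386; principal=127539-16386=111153; balance=857955-111153=746802
35. interest=⌊746802·191/10000⌋=14263; principal=127539-14263=113276; balance=746802-113276=633526
36. interest=⌊633526·191/10000⌋=12100; principal=127539-12100=115439; balance=633526-115439=518087
37. interest=⌊518087·191/10000⌋=9895; principal=127539-9895=117644; balance=518087-117644=400443
38. interest=⌊400443·191/10000⌋=7648; principal=127539-7648=119891; balance=400443-119891=280552
39. interest=⌊280552·191/10000⌋=5358; principal=127539-5358=122181; balance=280552-122181=158371
40. interest=⌊158371·191/10000⌋=3024; principal=127539-3024=124515; balance=158371-124515=33856
41. interest=⌊33856·191/10000⌋=646; principal=min(127539-646,33856)=33856; balance=33856-33856=0

1 68005 59534 3500963
2 66868 60671 3440292
3 65709 61830 3378462
4 64528 63011 3315451
5 63325 64214 3251237
6 62098 65441 3185796
7 60848 66691 3119105
8 59574 67965 3051140
9 58276 69263 2981877
10 56953 70586 2911291
11 55605 71934 2839357
12 54231 73308 2766049
13 52831 74708 2691341
14 51404 76135 2615206
15 49950 77589 2537617
16 48468 79071 2458546
17 46958 80581 2377965
18 45419 82120 2295845
19 43850 83689 2212156
20 42252 85287 2126869
21 40623 86916 2039953
22 38963 88576 1951377
23 37271 90268 1861109
24 35547 91992 1769117
25 33790 93749 1675368
26 31999 95540 1579828
27 30174 97365 1482463
28 28315 99224 1383239
29 26419 101120 1282119
30 24488 103051 1179068
31 22520 105019 1074049
32 20514 107025 967024
33 18470 109069 857955
34 16386 111153 746802
35 14263 113276 633526
36 12100 115439 518087
37 9895 117644 400443
38 7648 119891 280552
39 5358 122181 158371
40 3024 124515 33856
41 646 33856 0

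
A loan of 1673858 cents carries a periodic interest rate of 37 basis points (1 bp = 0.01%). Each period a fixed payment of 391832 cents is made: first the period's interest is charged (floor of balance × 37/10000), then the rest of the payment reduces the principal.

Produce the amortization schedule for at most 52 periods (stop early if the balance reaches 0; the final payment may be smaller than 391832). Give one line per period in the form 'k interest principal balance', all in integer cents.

1 6193 385639 1288219
2 4766 387066 901153
3 3334 388498 512655
4 1896 389936 122719
5 454 122719 0

1. interest=⌊1673858·37/10000⌋=6193; principal=391832-6193=385639; balance=1673858-385639=1288219
2. interest=⌊1288219·37/10000⌋=4766; principal=391832-4766=387066; balance=1288219-387066=901153
3. interest=⌊901153·37/10000⌋=3334; principal=391832-3334=388498; balance=901153-388498=512655
4. interest=⌊512655·37/10000⌋=1896; principal=391832-1896=389936; balance=512655-389936=122719
5. interest=⌊122719·37/10000⌋=454; principal=min(391832-454,122719)=122719; balance=122719-122719=0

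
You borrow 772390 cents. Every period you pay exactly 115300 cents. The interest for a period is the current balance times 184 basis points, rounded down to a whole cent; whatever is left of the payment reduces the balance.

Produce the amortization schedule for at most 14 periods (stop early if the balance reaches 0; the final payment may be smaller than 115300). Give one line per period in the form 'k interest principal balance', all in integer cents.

1 14211 101089 671301
2 12351 102949 568352
3 10457 104843 463509
4 8528 106772 356737
5 6563 108737 248000
6 4563 110737 137263
7 2525 112775 24488
8 450 24488 0

1. interest=⌊772390·184/10000⌋=14211; principal=115300-14211=101089; balance=772390-101089=671301
2. interest=⌊671301·184/10000⌋=12351; principal=115300-12351=102949; balance=671301-102949=568352
3. interest=⌊568352·184/10000⌋=10457; principal=115300-10457=104843; balance=568352-104843=463509
4. interest=⌊463509·184/10000⌋=8528; principal=115300-8528=106772; balance=463509-106772=356737
5. interest=⌊356737·184/10000⌋=6563; principal=115300-6563=108737; balance=356737-108737=248000
6. interest=⌊248000·184/10000⌋=4563; principal=115300-4563=110737; balance=248000-110737=137263
7. interest=⌊137263·184/10000⌋=2525; principal=115300-2525=112775; balance=137263-112775=24488
8. interest=⌊24488·184/10000⌋=450; principal=min(115300-450,24488)=24488; balance=24488-24488=0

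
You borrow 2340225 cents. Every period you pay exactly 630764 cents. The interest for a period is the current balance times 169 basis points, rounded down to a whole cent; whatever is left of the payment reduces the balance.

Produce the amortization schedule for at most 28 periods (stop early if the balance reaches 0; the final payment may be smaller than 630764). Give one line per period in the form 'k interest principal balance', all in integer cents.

1 39549 591215 1749010
2 29558 601206 1147804
3 19397 611367 536437
4 9065 536437 0

1. interest=⌊2340225·169/10000⌋=39549; principal=630764-39549=591215; balance=2340225-591215=1749010
2. interest=⌊1749010·169/10000⌋=29558; principal=630764-29558=601206; balance=1749010-601206=1147804
3. interest=⌊1147804·169/10000⌋=19397; principal=630764-19397=611367; balance=1147804-611367=536437
4. interest=⌊536437·169/10000⌋=9065; principal=min(630764-9065,536437)=536437; balance=536437-536437=0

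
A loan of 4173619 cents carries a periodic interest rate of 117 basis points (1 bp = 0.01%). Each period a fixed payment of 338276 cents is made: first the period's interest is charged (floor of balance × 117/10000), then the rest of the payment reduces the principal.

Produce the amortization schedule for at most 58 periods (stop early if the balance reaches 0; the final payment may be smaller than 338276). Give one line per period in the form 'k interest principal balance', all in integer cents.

1. interest=⌊4173619·117/10000⌋=48831; principal=338276-48831=289445; balance=4173619-289445=3884174
2. interest=⌊3884174·117/10000⌋=45444; principal=338276-45444=292832; balance=3884174-292832=3591342
3. interest=⌊3591342·117/10000⌋=42018; principal=338276-42018=296258; balance=3591342-296258=3295084
4. interest=⌊3295084·117/10000⌋=38552; principal=338276-38552=299724; balance=3295084-299724=2995360
5. interest=⌊2995360·117/10000⌋=35045; principal=338276-35045=303231; balance=2995360-303231=2692129
6. interest=⌊2692129·117/10000⌋=31497; principal=338276-31497=306779; balance=2692129-306779=2385350
7. interest=⌊2385350·117/10000⌋=27908; principal=338276-27908=310368; balance=2385350-310368=2074982
8. interest=⌊2074982·117/10000⌋=24277; principal=338276-24277=313999; balance=2074982-313999=1760983
9. interest=⌊1760983·117/10000⌋=20603; principal=338276-20603=317673; balance=1760983-317673=1443310
10. interest=⌊1443310·117/10000⌋=16886; principal=338276-16886=321390; balance=1443310-321390=1121920
11. interest=⌊1121920·117/10000⌋=13126; principal=338276-13126=325150; balance=1121920-325150=796770
12. interest=⌊796770·117/10000⌋=9322; principal=338276-9322=328954; balance=796770-328954=467816
13. interest=⌊467816·117/10000⌋=5473; principal=338276-5473=332803; balance=467816-332803=135013
14. interest=⌊135013·117/10000⌋=1579; principal=min(338276-1579,135013)=135013; balance=135013-135013=0

1 48831 289445 3884174
2 45444 292832 3591342
3 42018 296258 3295084
4 38552 299724 2995360
5 35045 303231 2692129
6 31497 306779 2385350
7 27908 310368 2074982
8 24277 313999 1760983
9 20603 317673 1443310
10 16886 321390 1121920
11 13126 325150 796770
12 9322 328954 467816
13 5473 332803 135013
14 1579 135013 0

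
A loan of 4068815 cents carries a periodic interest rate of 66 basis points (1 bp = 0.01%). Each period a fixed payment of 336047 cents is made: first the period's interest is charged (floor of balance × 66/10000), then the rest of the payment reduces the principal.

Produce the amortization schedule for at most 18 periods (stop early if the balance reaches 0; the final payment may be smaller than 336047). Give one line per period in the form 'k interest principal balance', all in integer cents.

1. interest=⌊4068815·66/10000⌋=26854; principal=336047-26854=309193; balance=4068815-309193=3759622
2. interest=⌊3759622·66/10000⌋=24813; principal=336047-24813=311234; balance=3759622-311234=3448388
3. interest=⌊3448388·66/10000⌋=22759; principal=336047-22759=313288; balance=3448388-313288=3135100
4. interest=⌊3135100·66/10000⌋=20691; principal=336047-20691=315356; balance=3135100-315356=2819744
5. interest=⌊2819744·66/10000⌋=18610; principal=336047-18610=317437; balance=2819744-317437=2502307
6. interest=⌊2502307·66/10000⌋=16515; principal=336047-16515=319532; balance=2502307-319532=2182775
7. interest=⌊2182775·66/10000⌋=14406; principal=336047-14406=321641; balance=2182775-321641=1861134
8. interest=⌊1861134·66/10000⌋=12283; principal=336047-12283=323764; balance=1861134-323764=1537370
9. interest=⌊1537370·66/10000⌋=10146; principal=336047-10146=325901; balance=1537370-325901=1211469
10. interest=⌊1211469·66/10000⌋=7995; principal=336047-7995=328052; balance=1211469-328052=883417
11. interest=⌊883417·66/10000⌋=5830; principal=336047-5830=330217; balance=883417-330217=553200
12. interest=⌊553200·66/10000⌋=3651; principal=336047-3651=332396; balance=553200-332396=220804
13. interest=⌊220804·66/10000⌋=1457; principal=min(336047-1457,220804)=220804; balance=220804-220804=0

1 26854 309193 3759622
2 24813 311234 3448388
3 22759 313288 3135100
4 20691 315356 2819744
5 18610 317437 2502307
6 16515 319532 2182775
7 14406 321641 1861134
8 12283 323764 1537370
9 10146 325901 1211469
10 7995 328052 883417
11 5830 330217 553200
12 3651 332396 220804
13 1457 220804 0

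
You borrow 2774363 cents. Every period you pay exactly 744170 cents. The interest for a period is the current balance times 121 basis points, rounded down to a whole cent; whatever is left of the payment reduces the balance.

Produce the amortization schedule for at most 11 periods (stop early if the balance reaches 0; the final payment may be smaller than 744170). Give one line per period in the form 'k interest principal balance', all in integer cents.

1 33569 710601 2063762
2 24971 719199 1344563
3 16269 727901 616662
4 7461 616662 0

1. interest=⌊2774363·121/10000⌋=33569; principal=744170-33569=710601; balance=2774363-710601=2063762
2. interest=⌊2063762·121/10000⌋=24971; principal=744170-24971=719199; balance=2063762-719199=1344563
3. interest=⌊1344563·121/10000⌋=16269; principal=744170-16269=727901; balance=1344563-727901=616662
4. interest=⌊616662·121/10000⌋=7461; principal=min(744170-7461,616662)=616662; balance=616662-616662=0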